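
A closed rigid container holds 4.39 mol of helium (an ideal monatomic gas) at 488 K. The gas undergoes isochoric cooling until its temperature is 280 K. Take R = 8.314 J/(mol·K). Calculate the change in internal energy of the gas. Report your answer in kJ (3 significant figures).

ΔU ≈ -11.4 kJ

Constant volume ⇒ W = 0, so Q = ΔU = nCᵥΔT with Cᵥ = 3R/2 = 12.47 J/(mol·K).
ΔU = (4.39)(12.47)(280 − 488) = -11388 J.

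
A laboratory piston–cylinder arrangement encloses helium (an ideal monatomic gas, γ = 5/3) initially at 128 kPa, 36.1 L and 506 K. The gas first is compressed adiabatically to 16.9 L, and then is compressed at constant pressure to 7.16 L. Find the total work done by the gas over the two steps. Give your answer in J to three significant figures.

W_total ≈ -8980 J

Step 1 (adiabatic): W = (P₁V₁ − P₂V₂)/(γ−1) = (4621 − 7664)/0.667 = -4565 J.
After step 1: P = 453.5 kPa, V = 16.9 L, T = 839.3 K.
Step 2 (isobaric): W = PΔV = (453.5 kPa)(7.16 − 16.9 L) = -4417 J.
W_total = -4565 − 4417 = -8982 J.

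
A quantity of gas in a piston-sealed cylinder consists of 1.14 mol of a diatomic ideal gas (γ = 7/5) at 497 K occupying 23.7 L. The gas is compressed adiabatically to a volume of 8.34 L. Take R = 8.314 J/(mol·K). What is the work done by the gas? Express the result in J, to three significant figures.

Adiabatic: TV^(γ−1) = const with γ = 7/5.
T₂ = T₁ (V₁/V₂)^(γ−1) = 497 × (23.7/8.34)^0.4 = 497 × 1.519 = 754.7 K.
W_by = nCᵥ(T₁ − T₂) = (1.14)(20.79)(497 − 754.7) = -6107 J.

W ≈ -6110 J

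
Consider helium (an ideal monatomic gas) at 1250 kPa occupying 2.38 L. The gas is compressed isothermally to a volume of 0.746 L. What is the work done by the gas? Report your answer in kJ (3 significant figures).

Isothermal: W = nRT ln(V₂/V₁) = P₁V₁ ln(V₂/V₁).
P₁V₁ = (1250 kPa)(2.38 L) = 2975 J.
W = 2975 × ln(0.746/2.38) = 2975 × -1.16
W_by_gas = -3451 J.

W ≈ -3.45 kJ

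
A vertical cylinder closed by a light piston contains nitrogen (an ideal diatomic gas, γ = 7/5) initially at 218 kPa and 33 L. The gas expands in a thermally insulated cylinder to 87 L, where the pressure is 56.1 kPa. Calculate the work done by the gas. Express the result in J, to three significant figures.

Adiabatic: W = (P₁V₁ − P₂V₂)/(γ − 1) with γ = 7/5.
P₁V₁ = 7194 J, P₂V₂ = 4881 J.
W = (7194 − 4881) / 0.4 = 5783 J.

W ≈ 5780 J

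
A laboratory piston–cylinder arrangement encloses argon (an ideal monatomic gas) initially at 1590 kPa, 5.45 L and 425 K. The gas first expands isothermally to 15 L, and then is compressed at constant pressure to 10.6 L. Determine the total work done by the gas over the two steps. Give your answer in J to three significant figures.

Step 1 (isothermal): W = P₁V₁ ln(V₂/V₁) = (8666) ln(15/5.45) = 8773 J.
After step 1: P = 577.7 kPa, V = 15 L, T = 425 K.
Step 2 (isobaric): W = PΔV = (577.7 kPa)(10.6 − 15 L) = -2542 J.
W_total = 8773 − 2542 = 6231 J.

W_total ≈ 6230 J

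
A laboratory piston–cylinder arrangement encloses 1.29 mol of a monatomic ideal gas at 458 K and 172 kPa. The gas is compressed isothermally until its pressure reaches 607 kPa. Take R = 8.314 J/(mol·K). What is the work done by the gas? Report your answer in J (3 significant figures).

Isothermal process: W = nRT ln(V₂/V₁) = nRT ln(P₁/P₂).
W = (1.29)(8.314)(458) × ln(172/607)
  = 4912 × ln(0.2834) = 4912 × -1.261
W_by_gas = -6194 J.

W ≈ -6190 J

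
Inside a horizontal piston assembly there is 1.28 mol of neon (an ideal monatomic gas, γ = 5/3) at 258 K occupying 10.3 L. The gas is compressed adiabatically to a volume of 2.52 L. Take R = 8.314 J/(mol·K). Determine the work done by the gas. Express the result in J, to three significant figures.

Adiabatic: TV^(γ−1) = const with γ = 5/3.
T₂ = T₁ (V₁/V₂)^(γ−1) = 258 × (10.3/2.52)^0.667 = 258 × 2.556 = 659.5 K.
W_by = nCᵥ(T₁ − T₂) = (1.28)(12.47)(258 − 659.5) = -6410 J.

W ≈ -6410 J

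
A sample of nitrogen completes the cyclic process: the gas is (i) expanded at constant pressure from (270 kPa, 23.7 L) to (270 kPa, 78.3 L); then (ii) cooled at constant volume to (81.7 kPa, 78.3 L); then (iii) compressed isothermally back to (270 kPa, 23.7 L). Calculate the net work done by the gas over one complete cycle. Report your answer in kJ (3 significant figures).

Leg (i): W = PΔV = (270)(78.3 − 23.7) = 14742 J.
Leg (ii): W = 0.
Leg (iii): W = PᵢVᵢ ln(V_f/Vᵢ) = (6397) ln(23.7/78.3) = -7645 J.
W_net = 14742 − 7645 = 7097 J.

W_net ≈ 7.10 kJ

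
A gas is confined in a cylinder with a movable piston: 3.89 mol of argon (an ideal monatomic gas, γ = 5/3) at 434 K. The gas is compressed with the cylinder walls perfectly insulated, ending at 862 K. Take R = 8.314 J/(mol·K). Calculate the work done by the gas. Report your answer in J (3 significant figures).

Adiabatic ⇒ Q = 0, so W_by = −ΔU = nCᵥ(T₁ − T₂).
Cᵥ = 3R/2 = 12.47 J/(mol·K).
W = (3.89)(12.47)(434 − 862) = -20763 J.

W ≈ -20800 J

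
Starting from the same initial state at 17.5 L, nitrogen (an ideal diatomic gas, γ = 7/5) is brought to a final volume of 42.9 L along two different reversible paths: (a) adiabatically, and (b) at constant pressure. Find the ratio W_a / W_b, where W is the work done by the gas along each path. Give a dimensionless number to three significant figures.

Path (a) adiabatic: W = P₁V₁(1 − (V₁/V₂)^(γ−1))/(γ−1) → W_a/(P₁V₁) = 0.7535.
Path (b) isobaric: W = P₁(V₂ − V₁) → W_b/(P₁V₁) = 1.451.
W_a / W_b = 0.7535 / 1.451 = 0.5191.

W_a / W_b ≈ 0.519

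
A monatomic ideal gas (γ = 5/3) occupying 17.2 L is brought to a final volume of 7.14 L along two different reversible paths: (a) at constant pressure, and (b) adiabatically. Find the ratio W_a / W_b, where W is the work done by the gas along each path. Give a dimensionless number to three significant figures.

W_a / W_b ≈ 0.489

Path (a) isobaric: W = P₁(V₂ − V₁) → W_a/(P₁V₁) = -0.5849.
Path (b) adiabatic: W = P₁V₁(1 − (V₁/V₂)^(γ−1))/(γ−1) → W_b/(P₁V₁) = -1.196.
W_a / W_b = -0.5849 / -1.196 = 0.4892.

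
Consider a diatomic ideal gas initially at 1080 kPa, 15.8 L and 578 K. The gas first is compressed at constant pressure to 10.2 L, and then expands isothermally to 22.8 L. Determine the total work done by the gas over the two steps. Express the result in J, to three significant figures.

Step 1 (isobaric): W = PΔV = (1080 kPa)(10.2 − 15.8 L) = -6048 J.
After step 1: P = 1080 kPa, V = 10.2 L, T = 373.1 K.
Step 2 (isothermal): W = P₁V₁ ln(V₂/V₁) = (11016) ln(22.8/10.2) = 8861 J.
W_total = -6048 + 8861 = 2813 J.

W_total ≈ 2810 J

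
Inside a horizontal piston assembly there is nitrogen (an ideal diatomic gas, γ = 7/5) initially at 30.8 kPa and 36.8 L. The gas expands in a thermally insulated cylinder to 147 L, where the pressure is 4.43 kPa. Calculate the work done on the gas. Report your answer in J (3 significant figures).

W ≈ -1210 J

Adiabatic: W = (P₁V₁ − P₂V₂)/(γ − 1) with γ = 7/5.
P₁V₁ = 1133 J, P₂V₂ = 651.2 J.
W = (1133 − 651.2) / 0.4 = 1206 J.
Work on gas = −W_by = -1206 J.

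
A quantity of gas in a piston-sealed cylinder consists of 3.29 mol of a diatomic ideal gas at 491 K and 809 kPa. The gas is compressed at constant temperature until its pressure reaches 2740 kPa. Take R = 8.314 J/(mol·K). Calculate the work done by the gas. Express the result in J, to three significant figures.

W ≈ -16400 J

Isothermal process: W = nRT ln(V₂/V₁) = nRT ln(P₁/P₂).
W = (3.29)(8.314)(491) × ln(809/2740)
  = 13430 × ln(0.2953) = 13430 × -1.22
W_by_gas = -16384 J.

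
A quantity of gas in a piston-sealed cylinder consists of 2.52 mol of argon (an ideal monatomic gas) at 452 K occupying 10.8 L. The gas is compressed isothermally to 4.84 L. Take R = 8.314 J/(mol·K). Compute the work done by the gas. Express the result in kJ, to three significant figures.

Isothermal: W = nRT ln(V₂/V₁).
W = (2.52)(8.314)(452) × ln(4.84/10.8)
  = 9470 × -0.8026
W_by_gas = -7601 J.

W ≈ -7.60 kJ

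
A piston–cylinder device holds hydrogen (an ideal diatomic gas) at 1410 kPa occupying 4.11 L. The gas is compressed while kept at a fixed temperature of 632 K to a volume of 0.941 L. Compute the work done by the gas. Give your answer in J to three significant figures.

W ≈ -8540 J

Isothermal: W = nRT ln(V₂/V₁) = P₁V₁ ln(V₂/V₁).
P₁V₁ = (1410 kPa)(4.11 L) = 5795 J.
W = 5795 × ln(0.941/4.11) = 5795 × -1.474
W_by_gas = -8543 J.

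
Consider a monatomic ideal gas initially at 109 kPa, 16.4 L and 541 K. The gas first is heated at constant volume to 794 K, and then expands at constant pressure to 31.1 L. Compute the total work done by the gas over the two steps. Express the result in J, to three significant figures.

W_total ≈ 2350 J

Step 1 (isochoric): W = 0 (constant volume).
After step 1: P = 160 kPa (V unchanged).
Step 2 (isobaric): W = PΔV = (160 kPa)(31.1 − 16.4 L) = 2352 J.
W_total = 0 + 2352 = 2352 J.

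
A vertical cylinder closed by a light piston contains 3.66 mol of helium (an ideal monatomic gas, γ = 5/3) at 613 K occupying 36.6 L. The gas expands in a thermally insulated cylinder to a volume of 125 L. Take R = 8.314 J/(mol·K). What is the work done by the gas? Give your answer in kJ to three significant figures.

Adiabatic: TV^(γ−1) = const with γ = 5/3.
T₂ = T₁ (V₁/V₂)^(γ−1) = 613 × (36.6/125)^0.667 = 613 × 0.4409 = 270.3 K.
W_by = nCᵥ(T₁ − T₂) = (3.66)(12.47)(613 − 270.3) = 15642 J.

W ≈ 15.6 kJ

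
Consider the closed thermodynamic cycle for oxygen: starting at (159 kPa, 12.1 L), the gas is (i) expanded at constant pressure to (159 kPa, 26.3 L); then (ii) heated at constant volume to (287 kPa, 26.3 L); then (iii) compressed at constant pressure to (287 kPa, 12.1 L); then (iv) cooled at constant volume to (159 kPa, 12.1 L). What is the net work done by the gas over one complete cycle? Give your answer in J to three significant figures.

Constant-volume legs do no work.
W(i) = (159)(26.3 − 12.1) = 2258 J; W(iii) = (287)(12.1 − 26.3) = -4075 J.
W_net = 2258 − 4075 = -1818 J (the counter-clockwise enclosed area).

W_net ≈ -1820 J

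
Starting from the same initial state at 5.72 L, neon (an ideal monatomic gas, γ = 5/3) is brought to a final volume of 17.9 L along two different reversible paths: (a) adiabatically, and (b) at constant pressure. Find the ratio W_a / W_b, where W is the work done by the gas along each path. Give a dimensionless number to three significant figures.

Path (a) adiabatic: W = P₁V₁(1 − (V₁/V₂)^(γ−1))/(γ−1) → W_a/(P₁V₁) = 0.7989.
Path (b) isobaric: W = P₁(V₂ − V₁) → W_b/(P₁V₁) = 2.129.
W_a / W_b = 0.7989 / 2.129 = 0.3752.

W_a / W_b ≈ 0.375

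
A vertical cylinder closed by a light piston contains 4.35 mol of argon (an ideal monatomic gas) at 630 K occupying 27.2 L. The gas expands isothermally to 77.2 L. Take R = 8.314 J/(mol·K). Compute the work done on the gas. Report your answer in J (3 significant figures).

Isothermal: W = nRT ln(V₂/V₁).
W = (4.35)(8.314)(630) × ln(77.2/27.2)
  = 22785 × 1.043
W_by_gas = 23768 J; work on gas = −W_by = -23768 J.

W ≈ -23800 J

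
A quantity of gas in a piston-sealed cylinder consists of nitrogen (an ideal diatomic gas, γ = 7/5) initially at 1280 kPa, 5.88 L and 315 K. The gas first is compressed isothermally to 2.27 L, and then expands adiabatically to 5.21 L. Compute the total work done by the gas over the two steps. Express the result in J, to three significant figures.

Step 1 (isothermal): W = P₁V₁ ln(V₂/V₁) = (7526) ln(2.27/5.88) = -7163 J.
After step 1: P = 3316 kPa, V = 2.27 L, T = 315 K.
Step 2 (adiabatic): W = (P₁V₁ − P₂V₂)/(γ−1) = (7526 − 5398)/0.4 = 5320 J.
W_total = -7163 + 5320 = -1843 J.

W_total ≈ -1840 J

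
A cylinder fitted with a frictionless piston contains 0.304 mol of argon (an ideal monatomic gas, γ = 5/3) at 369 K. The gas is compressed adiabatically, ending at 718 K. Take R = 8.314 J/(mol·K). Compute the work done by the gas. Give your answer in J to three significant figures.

W ≈ -1320 J

Adiabatic ⇒ Q = 0, so W_by = −ΔU = nCᵥ(T₁ − T₂).
Cᵥ = 3R/2 = 12.47 J/(mol·K).
W = (0.304)(12.47)(369 − 718) = -1323 J.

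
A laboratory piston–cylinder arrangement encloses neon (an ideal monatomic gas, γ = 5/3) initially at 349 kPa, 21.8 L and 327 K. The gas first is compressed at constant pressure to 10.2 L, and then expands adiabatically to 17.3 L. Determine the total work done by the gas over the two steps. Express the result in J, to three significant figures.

W_total ≈ -2460 J

Step 1 (isobaric): W = PΔV = (349 kPa)(10.2 − 21.8 L) = -4048 J.
After step 1: P = 349 kPa, V = 10.2 L, T = 153 K.
Step 2 (adiabatic): W = (P₁V₁ − P₂V₂)/(γ−1) = (3560 − 2503)/0.667 = 1585 J.
W_total = -4048 + 1585 = -2463 J.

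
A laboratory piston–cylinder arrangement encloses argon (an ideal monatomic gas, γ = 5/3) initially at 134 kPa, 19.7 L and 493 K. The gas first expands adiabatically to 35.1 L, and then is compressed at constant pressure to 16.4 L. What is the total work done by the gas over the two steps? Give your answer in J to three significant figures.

W_total ≈ 309 J

Step 1 (adiabatic): W = (P₁V₁ − P₂V₂)/(γ−1) = (2640 − 1796)/0.667 = 1265 J.
After step 1: P = 51.17 kPa, V = 35.1 L, T = 335.4 K.
Step 2 (isobaric): W = PΔV = (51.17 kPa)(16.4 − 35.1 L) = -956.9 J.
W_total = 1265 − 956.9 = 308.5 J.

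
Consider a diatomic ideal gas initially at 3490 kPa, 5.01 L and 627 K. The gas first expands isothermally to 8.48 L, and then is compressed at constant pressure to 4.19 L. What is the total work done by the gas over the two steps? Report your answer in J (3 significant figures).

Step 1 (isothermal): W = P₁V₁ ln(V₂/V₁) = (17485) ln(8.48/5.01) = 9202 J.
After step 1: P = 2062 kPa, V = 8.48 L, T = 627 K.
Step 2 (isobaric): W = PΔV = (2062 kPa)(4.19 − 8.48 L) = -8846 J.
W_total = 9202 − 8846 = 356.3 J.

W_total ≈ 356 J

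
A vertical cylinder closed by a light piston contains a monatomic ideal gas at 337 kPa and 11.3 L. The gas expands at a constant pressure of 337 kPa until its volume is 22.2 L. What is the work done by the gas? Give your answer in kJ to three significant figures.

W ≈ 3.67 kJ

Isobaric: W = P ΔV.
W = (337 kPa)(22.2 − 11.3 L) = (337)(10.9) = 3673 J.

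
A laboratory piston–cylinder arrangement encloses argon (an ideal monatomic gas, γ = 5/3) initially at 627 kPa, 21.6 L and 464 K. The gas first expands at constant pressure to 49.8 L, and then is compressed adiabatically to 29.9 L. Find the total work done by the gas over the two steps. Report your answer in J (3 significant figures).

Step 1 (isobaric): W = PΔV = (627 kPa)(49.8 − 21.6 L) = 17681 J.
After step 1: P = 627 kPa, V = 49.8 L, T = 1070 K.
Step 2 (adiabatic): W = (P₁V₁ − P₂V₂)/(γ−1) = (31225 − 43874)/0.667 = -18973 J.
W_total = 17681 − 18973 = -1292 J.

W_total ≈ -1290 J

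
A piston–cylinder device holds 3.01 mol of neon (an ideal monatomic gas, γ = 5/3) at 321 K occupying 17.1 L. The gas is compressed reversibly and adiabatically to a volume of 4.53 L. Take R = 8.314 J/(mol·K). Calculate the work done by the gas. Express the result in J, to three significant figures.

Adiabatic: TV^(γ−1) = const with γ = 5/3.
T₂ = T₁ (V₁/V₂)^(γ−1) = 321 × (17.1/4.53)^0.667 = 321 × 2.424 = 778.2 K.
W_by = nCᵥ(T₁ − T₂) = (3.01)(12.47)(321 − 778.2) = -17163 J.

W ≈ -17200 J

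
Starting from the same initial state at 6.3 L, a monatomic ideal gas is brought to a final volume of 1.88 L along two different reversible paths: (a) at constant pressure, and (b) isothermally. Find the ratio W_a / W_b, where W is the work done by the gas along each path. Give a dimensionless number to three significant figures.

Path (a) isobaric: W = P₁(V₂ − V₁) → W_a/(P₁V₁) = -0.7016.
Path (b) isothermal: W = P₁V₁ ln(V₂/V₁) → W_b/(P₁V₁) = -1.209.
W_a / W_b = -0.7016 / -1.209 = 0.5802.

W_a / W_b ≈ 0.580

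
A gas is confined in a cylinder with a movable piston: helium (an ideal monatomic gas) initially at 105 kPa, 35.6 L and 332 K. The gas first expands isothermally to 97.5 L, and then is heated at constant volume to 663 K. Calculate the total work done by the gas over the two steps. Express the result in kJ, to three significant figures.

Step 1 (isothermal): W = P₁V₁ ln(V₂/V₁) = (3738) ln(97.5/35.6) = 3766 J.
Step 2 (isochoric): W = 0 (constant volume).
W_total = 3766 + 0 = 3766 J.

W_total ≈ 3.77 kJ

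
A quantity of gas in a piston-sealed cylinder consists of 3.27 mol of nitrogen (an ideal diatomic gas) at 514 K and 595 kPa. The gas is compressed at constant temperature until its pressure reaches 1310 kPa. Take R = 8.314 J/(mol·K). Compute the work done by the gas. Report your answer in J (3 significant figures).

Isothermal process: W = nRT ln(V₂/V₁) = nRT ln(P₁/P₂).
W = (3.27)(8.314)(514) × ln(595/1310)
  = 13974 × ln(0.4542) = 13974 × -0.7892
W_by_gas = -11029 J.

W ≈ -11000 J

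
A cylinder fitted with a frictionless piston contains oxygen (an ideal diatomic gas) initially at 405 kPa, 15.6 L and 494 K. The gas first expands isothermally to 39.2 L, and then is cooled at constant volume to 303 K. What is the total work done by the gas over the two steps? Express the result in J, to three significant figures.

Step 1 (isothermal): W = P₁V₁ ln(V₂/V₁) = (6318) ln(39.2/15.6) = 5821 J.
Step 2 (isochoric): W = 0 (constant volume).
W_total = 5821 + 0 = 5821 J.

W_total ≈ 5820 J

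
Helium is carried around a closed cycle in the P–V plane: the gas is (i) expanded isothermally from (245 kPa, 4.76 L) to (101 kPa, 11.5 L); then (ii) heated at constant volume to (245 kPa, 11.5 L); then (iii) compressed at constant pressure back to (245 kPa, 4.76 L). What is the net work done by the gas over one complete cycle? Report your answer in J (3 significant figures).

Leg (i): W = PᵢVᵢ ln(V_f/Vᵢ) = (1166) ln(11.5/4.76) = 1029 J.
Leg (ii): W = 0.
Leg (iii): W = PΔV = (245)(4.76 − 11.5) = -1651 J.
W_net = 1029 − 1651 = -622.6 J.

W_net ≈ -623 J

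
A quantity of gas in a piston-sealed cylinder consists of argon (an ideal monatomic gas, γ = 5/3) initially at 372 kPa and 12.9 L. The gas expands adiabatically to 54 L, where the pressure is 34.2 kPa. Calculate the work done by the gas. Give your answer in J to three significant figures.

W ≈ 4430 J

Adiabatic: W = (P₁V₁ − P₂V₂)/(γ − 1) with γ = 5/3.
P₁V₁ = 4799 J, P₂V₂ = 1847 J.
W = (4799 − 1847) / 0.6667 = 4428 J.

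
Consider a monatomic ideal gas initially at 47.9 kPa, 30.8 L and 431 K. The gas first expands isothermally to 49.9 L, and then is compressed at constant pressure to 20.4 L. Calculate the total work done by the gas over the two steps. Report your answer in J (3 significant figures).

W_total ≈ -160 J

Step 1 (isothermal): W = P₁V₁ ln(V₂/V₁) = (1475) ln(49.9/30.8) = 711.9 J.
After step 1: P = 29.57 kPa, V = 49.9 L, T = 431 K.
Step 2 (isobaric): W = PΔV = (29.57 kPa)(20.4 − 49.9 L) = -872.2 J.
W_total = 711.9 − 872.2 = -160.3 J.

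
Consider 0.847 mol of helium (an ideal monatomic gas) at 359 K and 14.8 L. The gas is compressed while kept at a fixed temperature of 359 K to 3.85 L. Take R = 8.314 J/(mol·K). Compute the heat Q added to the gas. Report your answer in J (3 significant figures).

Q ≈ -3400 J

Isothermal ⇒ ΔU = 0, so Q = W = nRT ln(V₂/V₁).
Q = (0.847)(8.314)(359) ln(3.85/14.8) = 2528 × -1.347 = -3404 J.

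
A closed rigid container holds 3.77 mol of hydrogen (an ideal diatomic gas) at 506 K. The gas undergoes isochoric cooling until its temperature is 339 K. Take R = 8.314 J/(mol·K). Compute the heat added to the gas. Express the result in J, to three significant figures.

Q ≈ -13100 J

Constant volume ⇒ W = 0, so Q = ΔU = nCᵥΔT with Cᵥ = 5R/2 = 20.79 J/(mol·K).
ΔU = (3.77)(20.79)(339 − 506) = -13086 J.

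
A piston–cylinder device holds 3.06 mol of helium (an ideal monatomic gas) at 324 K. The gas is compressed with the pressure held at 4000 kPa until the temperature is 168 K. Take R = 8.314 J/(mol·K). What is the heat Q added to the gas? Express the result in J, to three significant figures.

Isobaric: W = nRΔT = (3.06)(8.314)(-156) = -3969 J.
ΔU = nCᵥΔT with Cᵥ = 3R/2: ΔU = (3.06)(12.47)(-156) = -5953 J.
Q = ΔU + W = -5953 − 3969 = -9922 J.

Q ≈ -9920 J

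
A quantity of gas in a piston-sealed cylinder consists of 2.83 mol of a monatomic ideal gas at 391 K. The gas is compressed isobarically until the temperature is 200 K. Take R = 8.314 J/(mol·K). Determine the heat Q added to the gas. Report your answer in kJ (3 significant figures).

Q ≈ -11.2 kJ

Isobaric: W = nRΔT = (2.83)(8.314)(-191) = -4494 J.
ΔU = nCᵥΔT with Cᵥ = 3R/2: ΔU = (2.83)(12.47)(-191) = -6741 J.
Q = ΔU + W = -6741 − 4494 = -11235 J.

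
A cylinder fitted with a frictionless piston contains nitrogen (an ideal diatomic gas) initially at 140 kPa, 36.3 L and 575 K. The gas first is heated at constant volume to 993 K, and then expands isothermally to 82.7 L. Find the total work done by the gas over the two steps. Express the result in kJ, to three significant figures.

Step 1 (isochoric): W = 0 (constant volume).
After step 1: P = 241.8 kPa (V unchanged).
Step 2 (isothermal): W = P₁V₁ ln(V₂/V₁) = (8776) ln(82.7/36.3) = 7226 J.
W_total = 0 + 7226 = 7226 J.

W_total ≈ 7.23 kJ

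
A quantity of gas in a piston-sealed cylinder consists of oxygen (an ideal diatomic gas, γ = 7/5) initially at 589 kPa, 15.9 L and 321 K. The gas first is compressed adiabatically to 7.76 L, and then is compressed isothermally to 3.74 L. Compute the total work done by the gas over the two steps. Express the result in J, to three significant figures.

Step 1 (adiabatic): W = (P₁V₁ − P₂V₂)/(γ−1) = (9365 − 12477)/0.4 = -7781 J.
After step 1: P = 1608 kPa, V = 7.76 L, T = 427.7 K.
Step 2 (isothermal): W = P₁V₁ ln(V₂/V₁) = (12477) ln(3.74/7.76) = -9107 J.
W_total = -7781 − 9107 = -16888 J.

W_total ≈ -16900 J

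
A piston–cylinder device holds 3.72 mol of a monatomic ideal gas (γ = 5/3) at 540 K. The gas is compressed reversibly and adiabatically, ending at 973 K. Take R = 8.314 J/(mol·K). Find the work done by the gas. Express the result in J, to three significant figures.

Adiabatic ⇒ Q = 0, so W_by = −ΔU = nCᵥ(T₁ − T₂).
Cᵥ = 3R/2 = 12.47 J/(mol·K).
W = (3.72)(12.47)(540 − 973) = -20088 J.

W ≈ -20100 J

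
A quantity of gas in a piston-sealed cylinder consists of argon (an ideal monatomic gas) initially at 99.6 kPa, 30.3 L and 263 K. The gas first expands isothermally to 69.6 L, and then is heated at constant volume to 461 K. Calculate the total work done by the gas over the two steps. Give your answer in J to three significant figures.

Step 1 (isothermal): W = P₁V₁ ln(V₂/V₁) = (3018) ln(69.6/30.3) = 2510 J.
Step 2 (isochoric): W = 0 (constant volume).
W_total = 2510 + 0 = 2510 J.

W_total ≈ 2510 J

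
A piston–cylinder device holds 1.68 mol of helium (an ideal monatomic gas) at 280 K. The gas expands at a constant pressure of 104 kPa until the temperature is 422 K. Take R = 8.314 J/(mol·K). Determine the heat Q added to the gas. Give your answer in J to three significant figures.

Q ≈ 4960 J

Isobaric: W = nRΔT = (1.68)(8.314)(142) = 1983 J.
ΔU = nCᵥΔT with Cᵥ = 3R/2: ΔU = (1.68)(12.47)(142) = 2975 J.
Q = ΔU + W = 2975 + 1983 = 4958 J.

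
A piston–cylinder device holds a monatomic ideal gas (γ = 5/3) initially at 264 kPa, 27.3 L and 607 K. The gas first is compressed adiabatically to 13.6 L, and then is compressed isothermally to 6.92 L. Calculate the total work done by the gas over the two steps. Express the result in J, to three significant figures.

W_total ≈ -14100 J

Step 1 (adiabatic): W = (P₁V₁ − P₂V₂)/(γ−1) = (7207 − 11469)/0.667 = -6392 J.
After step 1: P = 843.3 kPa, V = 13.6 L, T = 965.9 K.
Step 2 (isothermal): W = P₁V₁ ln(V₂/V₁) = (11469) ln(6.92/13.6) = -7749 J.
W_total = -6392 − 7749 = -14141 J.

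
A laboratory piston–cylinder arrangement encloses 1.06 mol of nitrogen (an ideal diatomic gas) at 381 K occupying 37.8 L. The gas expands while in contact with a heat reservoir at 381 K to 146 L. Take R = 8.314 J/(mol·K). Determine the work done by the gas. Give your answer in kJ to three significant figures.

Isothermal: W = nRT ln(V₂/V₁).
W = (1.06)(8.314)(381) × ln(146/37.8)
  = 3358 × 1.351
W_by_gas = 4537 J.

W ≈ 4.54 kJ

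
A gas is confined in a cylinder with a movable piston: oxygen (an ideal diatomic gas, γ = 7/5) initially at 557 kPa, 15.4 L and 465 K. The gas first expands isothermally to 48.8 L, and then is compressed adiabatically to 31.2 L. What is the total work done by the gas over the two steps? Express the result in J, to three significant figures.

Step 1 (isothermal): W = P₁V₁ ln(V₂/V₁) = (8578) ln(48.8/15.4) = 9893 J.
After step 1: P = 175.8 kPa, V = 48.8 L, T = 465 K.
Step 2 (adiabatic): W = (P₁V₁ − P₂V₂)/(γ−1) = (8578 − 10258)/0.4 = -4202 J.
W_total = 9893 − 4202 = 5692 J.

W_total ≈ 5690 J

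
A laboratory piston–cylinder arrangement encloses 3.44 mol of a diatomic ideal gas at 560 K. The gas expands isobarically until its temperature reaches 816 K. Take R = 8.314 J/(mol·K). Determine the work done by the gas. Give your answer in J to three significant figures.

W ≈ 7320 J

Isobaric: W = P ΔV = nR ΔT.
W = (3.44)(8.314)(816 − 560) = 7322 J.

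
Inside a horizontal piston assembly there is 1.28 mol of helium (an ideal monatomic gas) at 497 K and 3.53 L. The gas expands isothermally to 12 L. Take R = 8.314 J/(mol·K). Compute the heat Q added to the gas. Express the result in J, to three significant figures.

Isothermal ⇒ ΔU = 0, so Q = W = nRT ln(V₂/V₁).
Q = (1.28)(8.314)(497) ln(12/3.53) = 5289 × 1.224 = 6472 J.

Q ≈ 6470 J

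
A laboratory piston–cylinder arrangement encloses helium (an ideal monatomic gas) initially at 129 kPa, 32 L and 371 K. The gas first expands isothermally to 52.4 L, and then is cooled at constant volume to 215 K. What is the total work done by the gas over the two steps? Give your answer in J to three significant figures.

W_total ≈ 2040 J

Step 1 (isothermal): W = P₁V₁ ln(V₂/V₁) = (4128) ln(52.4/32) = 2036 J.
Step 2 (isochoric): W = 0 (constant volume).
W_total = 2036 + 0 = 2036 J.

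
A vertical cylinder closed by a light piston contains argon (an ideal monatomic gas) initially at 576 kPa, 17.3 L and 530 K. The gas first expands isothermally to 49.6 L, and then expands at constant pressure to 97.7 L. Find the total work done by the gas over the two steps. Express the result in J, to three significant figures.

Step 1 (isothermal): W = P₁V₁ ln(V₂/V₁) = (9965) ln(49.6/17.3) = 10496 J.
After step 1: P = 200.9 kPa, V = 49.6 L, T = 530 K.
Step 2 (isobaric): W = PΔV = (200.9 kPa)(97.7 − 49.6 L) = 9663 J.
W_total = 10496 + 9663 = 20159 J.

W_total ≈ 20200 J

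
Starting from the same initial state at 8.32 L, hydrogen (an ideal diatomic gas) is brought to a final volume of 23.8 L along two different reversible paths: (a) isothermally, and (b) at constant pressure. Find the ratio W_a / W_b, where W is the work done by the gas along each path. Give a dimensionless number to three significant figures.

W_a / W_b ≈ 0.565

Path (a) isothermal: W = P₁V₁ ln(V₂/V₁) → W_a/(P₁V₁) = 1.051.
Path (b) isobaric: W = P₁(V₂ − V₁) → W_b/(P₁V₁) = 1.861.
W_a / W_b = 1.051 / 1.861 = 0.5649.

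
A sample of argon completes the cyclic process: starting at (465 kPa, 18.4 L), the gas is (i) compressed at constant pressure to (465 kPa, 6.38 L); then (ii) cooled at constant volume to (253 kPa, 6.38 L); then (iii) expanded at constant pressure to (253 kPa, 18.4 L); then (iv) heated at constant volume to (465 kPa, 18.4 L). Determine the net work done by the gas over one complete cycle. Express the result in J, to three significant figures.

W_net ≈ -2550 J

Constant-volume legs do no work.
W(i) = (465)(6.38 − 18.4) = -5589 J; W(iii) = (253)(18.4 − 6.38) = 3041 J.
W_net = -5589 + 3041 = -2548 J (the counter-clockwise enclosed area).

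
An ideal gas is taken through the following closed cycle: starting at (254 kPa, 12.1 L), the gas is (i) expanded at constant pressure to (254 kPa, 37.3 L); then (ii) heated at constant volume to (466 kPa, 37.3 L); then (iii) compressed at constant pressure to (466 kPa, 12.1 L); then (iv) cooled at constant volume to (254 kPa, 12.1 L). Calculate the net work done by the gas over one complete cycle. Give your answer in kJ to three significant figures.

Constant-volume legs do no work.
W(i) = (254)(37.3 − 12.1) = 6401 J; W(iii) = (466)(12.1 − 37.3) = -11743 J.
W_net = 6401 − 11743 = -5342 J (the counter-clockwise enclosed area).

W_net ≈ -5.34 kJ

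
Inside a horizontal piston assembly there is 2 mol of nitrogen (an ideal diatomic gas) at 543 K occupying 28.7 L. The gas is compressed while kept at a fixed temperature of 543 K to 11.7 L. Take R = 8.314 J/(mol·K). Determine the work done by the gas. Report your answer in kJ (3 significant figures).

Isothermal: W = nRT ln(V₂/V₁).
W = (2)(8.314)(543) × ln(11.7/28.7)
  = 9029 × -0.8973
W_by_gas = -8102 J.

W ≈ -8.10 kJ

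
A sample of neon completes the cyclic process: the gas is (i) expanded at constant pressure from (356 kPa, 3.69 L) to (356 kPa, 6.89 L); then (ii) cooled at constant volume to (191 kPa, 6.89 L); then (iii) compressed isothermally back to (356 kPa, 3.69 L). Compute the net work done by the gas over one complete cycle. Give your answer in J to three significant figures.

Leg (i): W = PΔV = (356)(6.89 − 3.69) = 1139 J.
Leg (ii): W = 0.
Leg (iii): W = PᵢVᵢ ln(V_f/Vᵢ) = (1316) ln(3.69/6.89) = -821.8 J.
W_net = 1139 − 821.8 = 317.4 J.

W_net ≈ 317 J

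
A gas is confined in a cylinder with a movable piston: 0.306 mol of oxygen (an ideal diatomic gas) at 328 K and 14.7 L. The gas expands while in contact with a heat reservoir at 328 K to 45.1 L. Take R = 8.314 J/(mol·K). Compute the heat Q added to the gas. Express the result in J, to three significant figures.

Q ≈ 935 J

Isothermal ⇒ ΔU = 0, so Q = W = nRT ln(V₂/V₁).
Q = (0.306)(8.314)(328) ln(45.1/14.7) = 834.5 × 1.121 = 935.5 J.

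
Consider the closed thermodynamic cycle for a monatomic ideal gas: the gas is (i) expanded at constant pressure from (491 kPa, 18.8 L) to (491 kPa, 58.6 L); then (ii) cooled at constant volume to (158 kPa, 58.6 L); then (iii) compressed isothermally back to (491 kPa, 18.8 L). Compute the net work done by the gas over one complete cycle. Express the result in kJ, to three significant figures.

Leg (i): W = PΔV = (491)(58.6 − 18.8) = 19542 J.
Leg (ii): W = 0.
Leg (iii): W = PᵢVᵢ ln(V_f/Vᵢ) = (9259) ln(18.8/58.6) = -10526 J.
W_net = 19542 − 10526 = 9016 J.

W_net ≈ 9.02 kJ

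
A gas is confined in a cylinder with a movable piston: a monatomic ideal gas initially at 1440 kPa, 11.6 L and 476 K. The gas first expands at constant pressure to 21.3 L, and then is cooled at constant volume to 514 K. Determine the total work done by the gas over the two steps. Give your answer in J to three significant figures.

Step 1 (isobaric): W = PΔV = (1440 kPa)(21.3 − 11.6 L) = 13968 J.
Step 2 (isochoric): W = 0 (constant volume).
W_total = 13968 + 0 = 13968 J.

W_total ≈ 14000 J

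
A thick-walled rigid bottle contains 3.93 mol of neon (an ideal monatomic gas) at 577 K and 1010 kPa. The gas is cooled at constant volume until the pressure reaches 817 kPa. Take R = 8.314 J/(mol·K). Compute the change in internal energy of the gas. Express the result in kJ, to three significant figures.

Constant volume ⇒ W = 0, so Q = ΔU = nCᵥΔT with Cᵥ = 3R/2 = 12.47 J/(mol·K).
At constant V, T₂/T₁ = P₂/P₁ ⇒ ΔT = T₁(P₂/P₁ − 1) = 577·(817/1010 − 1) = -110.3 K.
ΔU = (3.93)(12.47)(-110.3) = -5404 J.

ΔU ≈ -5.40 kJ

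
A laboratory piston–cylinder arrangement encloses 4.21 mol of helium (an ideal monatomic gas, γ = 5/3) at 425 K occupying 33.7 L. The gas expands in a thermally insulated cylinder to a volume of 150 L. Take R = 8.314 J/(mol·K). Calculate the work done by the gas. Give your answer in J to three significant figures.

W ≈ 14100 J

Adiabatic: TV^(γ−1) = const with γ = 5/3.
T₂ = T₁ (V₁/V₂)^(γ−1) = 425 × (33.7/150)^0.667 = 425 × 0.3696 = 157.1 K.
W_by = nCᵥ(T₁ − T₂) = (4.21)(12.47)(425 − 157.1) = 14067 J.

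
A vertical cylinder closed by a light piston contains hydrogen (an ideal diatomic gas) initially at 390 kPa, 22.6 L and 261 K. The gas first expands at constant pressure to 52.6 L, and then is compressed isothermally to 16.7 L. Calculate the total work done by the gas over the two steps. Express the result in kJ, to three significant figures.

W_total ≈ -11.8 kJ

Step 1 (isobaric): W = PΔV = (390 kPa)(52.6 − 22.6 L) = 11700 J.
After step 1: P = 390 kPa, V = 52.6 L, T = 607.5 K.
Step 2 (isothermal): W = P₁V₁ ln(V₂/V₁) = (20514) ln(16.7/52.6) = -23536 J.
W_total = 11700 − 23536 = -11836 J.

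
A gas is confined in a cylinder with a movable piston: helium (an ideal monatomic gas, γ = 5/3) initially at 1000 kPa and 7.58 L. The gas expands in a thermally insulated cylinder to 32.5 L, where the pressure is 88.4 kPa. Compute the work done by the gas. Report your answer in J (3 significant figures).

W ≈ 7060 J

Adiabatic: W = (P₁V₁ − P₂V₂)/(γ − 1) with γ = 5/3.
P₁V₁ = 7580 J, P₂V₂ = 2873 J.
W = (7580 − 2873) / 0.6667 = 7060 J.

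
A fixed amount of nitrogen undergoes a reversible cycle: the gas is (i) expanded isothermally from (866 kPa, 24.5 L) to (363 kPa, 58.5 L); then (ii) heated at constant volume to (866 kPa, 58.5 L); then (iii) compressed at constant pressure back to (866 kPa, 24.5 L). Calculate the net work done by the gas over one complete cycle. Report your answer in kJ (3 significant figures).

W_net ≈ -11.0 kJ

Leg (i): W = PᵢVᵢ ln(V_f/Vᵢ) = (21217) ln(58.5/24.5) = 18466 J.
Leg (ii): W = 0.
Leg (iii): W = PΔV = (866)(24.5 − 58.5) = -29444 J.
W_net = 18466 − 29444 = -10978 J.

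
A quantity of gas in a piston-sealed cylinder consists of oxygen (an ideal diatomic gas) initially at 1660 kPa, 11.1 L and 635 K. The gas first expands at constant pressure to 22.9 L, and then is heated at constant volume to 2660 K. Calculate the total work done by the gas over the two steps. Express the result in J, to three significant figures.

W_total ≈ 19600 J

Step 1 (isobaric): W = PΔV = (1660 kPa)(22.9 − 11.1 L) = 19588 J.
Step 2 (isochoric): W = 0 (constant volume).
W_total = 19588 + 0 = 19588 J.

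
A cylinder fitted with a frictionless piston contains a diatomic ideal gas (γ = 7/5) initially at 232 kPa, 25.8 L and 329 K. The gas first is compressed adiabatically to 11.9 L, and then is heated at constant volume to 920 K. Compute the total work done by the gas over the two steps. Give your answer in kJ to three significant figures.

W_total ≈ -5.43 kJ

Step 1 (adiabatic): W = (P₁V₁ − P₂V₂)/(γ−1) = (5986 − 8157)/0.4 = -5429 J.
Step 2 (isochoric): W = 0 (constant volume).
W_total = -5429 + 0 = -5429 J.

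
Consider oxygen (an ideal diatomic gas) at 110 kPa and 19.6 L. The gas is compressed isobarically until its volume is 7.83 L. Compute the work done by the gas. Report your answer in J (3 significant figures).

W ≈ -1290 J

Isobaric: W = P ΔV.
W = (110 kPa)(7.83 − 19.6 L) = (110)(-11.77) = -1295 J.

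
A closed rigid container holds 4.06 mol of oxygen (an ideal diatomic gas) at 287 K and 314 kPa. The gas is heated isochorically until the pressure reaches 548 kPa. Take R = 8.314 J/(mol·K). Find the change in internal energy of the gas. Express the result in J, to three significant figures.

ΔU ≈ 18000 J

Constant volume ⇒ W = 0, so Q = ΔU = nCᵥΔT with Cᵥ = 5R/2 = 20.79 J/(mol·K).
At constant V, T₂/T₁ = P₂/P₁ ⇒ ΔT = T₁(P₂/P₁ − 1) = 287·(548/314 − 1) = 213.9 K.
ΔU = (4.06)(20.79)(213.9) = 18049 J.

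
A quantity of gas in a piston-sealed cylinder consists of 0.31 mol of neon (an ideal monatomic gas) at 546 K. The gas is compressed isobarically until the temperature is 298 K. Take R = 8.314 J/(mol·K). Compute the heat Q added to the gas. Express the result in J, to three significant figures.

Q ≈ -1600 J

Isobaric: W = nRΔT = (0.31)(8.314)(-248) = -639.2 J.
ΔU = nCᵥΔT with Cᵥ = 3R/2: ΔU = (0.31)(12.47)(-248) = -958.8 J.
Q = ΔU + W = -958.8 − 639.2 = -1598 J.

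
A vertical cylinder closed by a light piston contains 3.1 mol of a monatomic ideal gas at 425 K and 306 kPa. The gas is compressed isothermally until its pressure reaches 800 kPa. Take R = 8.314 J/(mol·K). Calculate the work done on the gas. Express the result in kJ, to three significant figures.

Isothermal process: W = nRT ln(V₂/V₁) = nRT ln(P₁/P₂).
W = (3.1)(8.314)(425) × ln(306/800)
  = 10954 × ln(0.3825) = 10954 × -0.961
W_by_gas = -10527 J; work on gas = −W_by = 10527 J.

W ≈ 10.5 kJ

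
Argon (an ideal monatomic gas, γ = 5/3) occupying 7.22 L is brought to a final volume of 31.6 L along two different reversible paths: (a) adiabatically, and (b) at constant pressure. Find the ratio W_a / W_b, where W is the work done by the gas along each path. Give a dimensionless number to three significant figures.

Path (a) adiabatic: W = P₁V₁(1 − (V₁/V₂)^(γ−1))/(γ−1) → W_a/(P₁V₁) = 0.9394.
Path (b) isobaric: W = P₁(V₂ − V₁) → W_b/(P₁V₁) = 3.377.
W_a / W_b = 0.9394 / 3.377 = 0.2782.

W_a / W_b ≈ 0.278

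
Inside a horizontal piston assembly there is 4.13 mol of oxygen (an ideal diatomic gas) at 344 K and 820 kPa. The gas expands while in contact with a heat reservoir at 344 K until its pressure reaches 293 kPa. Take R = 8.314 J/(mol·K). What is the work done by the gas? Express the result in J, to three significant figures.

W ≈ 12200 J

Isothermal process: W = nRT ln(V₂/V₁) = nRT ln(P₁/P₂).
W = (4.13)(8.314)(344) × ln(820/293)
  = 11812 × ln(2.799) = 11812 × 1.029
W_by_gas = 12156 J.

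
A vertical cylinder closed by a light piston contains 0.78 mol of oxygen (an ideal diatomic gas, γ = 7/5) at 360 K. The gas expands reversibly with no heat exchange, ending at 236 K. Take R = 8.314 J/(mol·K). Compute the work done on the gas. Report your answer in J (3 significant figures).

W ≈ -2010 J

Adiabatic ⇒ Q = 0, so W_by = −ΔU = nCᵥ(T₁ − T₂).
Cᵥ = 5R/2 = 20.79 J/(mol·K).
W = (0.78)(20.79)(360 − 236) = 2010 J.
Work on gas = −W_by = -2010 J.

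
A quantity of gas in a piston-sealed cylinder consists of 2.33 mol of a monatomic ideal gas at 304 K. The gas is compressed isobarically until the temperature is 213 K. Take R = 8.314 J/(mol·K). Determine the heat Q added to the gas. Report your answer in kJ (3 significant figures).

Isobaric: W = nRΔT = (2.33)(8.314)(-91) = -1763 J.
ΔU = nCᵥΔT with Cᵥ = 3R/2: ΔU = (2.33)(12.47)(-91) = -2644 J.
Q = ΔU + W = -2644 − 1763 = -4407 J.

Q ≈ -4.41 kJ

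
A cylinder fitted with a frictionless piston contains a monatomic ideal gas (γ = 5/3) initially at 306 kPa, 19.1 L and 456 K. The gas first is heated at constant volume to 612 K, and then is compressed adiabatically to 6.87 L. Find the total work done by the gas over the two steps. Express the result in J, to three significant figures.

Step 1 (isochoric): W = 0 (constant volume).
After step 1: P = 410.7 kPa (V unchanged).
Step 2 (adiabatic): W = (P₁V₁ − P₂V₂)/(γ−1) = (7844 − 15509)/0.667 = -11498 J.
W_total = 0 − 11498 = -11498 J.

W_total ≈ -11500 J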